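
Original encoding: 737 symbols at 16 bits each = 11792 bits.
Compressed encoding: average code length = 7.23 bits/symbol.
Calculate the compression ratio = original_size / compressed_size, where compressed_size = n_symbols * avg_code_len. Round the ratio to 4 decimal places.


original_size = n_symbols * orig_bits = 737 * 16 = 11792 bits
compressed_size = n_symbols * avg_code_len = 737 * 7.23 = 5328.51 bits
ratio = original_size / compressed_size = 11792 / 5328.51 = 2.213

Compression ratio = 2.213


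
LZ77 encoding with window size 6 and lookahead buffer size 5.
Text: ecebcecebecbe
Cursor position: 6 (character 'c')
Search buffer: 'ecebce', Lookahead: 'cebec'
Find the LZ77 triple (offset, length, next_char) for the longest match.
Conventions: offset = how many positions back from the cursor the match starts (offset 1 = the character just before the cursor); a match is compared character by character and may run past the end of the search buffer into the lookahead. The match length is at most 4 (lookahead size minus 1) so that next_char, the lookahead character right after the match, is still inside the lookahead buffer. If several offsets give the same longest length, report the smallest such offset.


Try each offset into the search buffer:
  offset=1 (pos 5, char 'e'): match length 0
  offset=2 (pos 4, char 'c'): match length 2
  offset=3 (pos 3, char 'b'): match length 0
  offset=4 (pos 2, char 'e'): match length 0
  offset=5 (pos 1, char 'c'): match length 3
  offset=6 (pos 0, char 'e'): match length 0
Longest match has length 3 at offset 5.
next_char = character at position 6 + 3 = 9 -> 'e'

Best match: offset=5, length=3 (matching 'ceb' starting at position 1)
LZ77 triple: (5, 3, 'e')


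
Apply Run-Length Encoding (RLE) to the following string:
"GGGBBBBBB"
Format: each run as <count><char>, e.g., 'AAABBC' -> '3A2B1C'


Scanning runs left to right:
  i=0: run of 'G' x 3 -> '3G'
  i=3: run of 'B' x 6 -> '6B'

RLE = 3G6B


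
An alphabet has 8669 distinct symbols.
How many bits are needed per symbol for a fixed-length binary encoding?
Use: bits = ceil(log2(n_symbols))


log2(8669) = 13.0816
Bracket: 2^13 = 8192 < 8669 <= 2^14 = 16384
So ceil(log2(8669)) = 14

bits = ceil(log2(8669)) = ceil(13.0816) = 14 bits


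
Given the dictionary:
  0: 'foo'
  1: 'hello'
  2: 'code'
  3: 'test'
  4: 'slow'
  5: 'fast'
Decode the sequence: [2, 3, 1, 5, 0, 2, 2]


Look up each index in the dictionary:
  2 -> 'code'
  3 -> 'test'
  1 -> 'hello'
  5 -> 'fast'
  0 -> 'foo'
  2 -> 'code'
  2 -> 'code'

Decoded: "code test hello fast foo code code"


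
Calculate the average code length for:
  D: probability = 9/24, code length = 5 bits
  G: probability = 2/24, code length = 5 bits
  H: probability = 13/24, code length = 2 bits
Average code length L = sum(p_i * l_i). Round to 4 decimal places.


Weighted contributions p_i * l_i:
  D: (9/24) * 5 = 45/24
  G: (2/24) * 5 = 10/24
  H: (13/24) * 2 = 26/24
Sum = (45 + 10 + 26)/24 = 81/24

L = 81/24 = 3.3750 bits/symbol


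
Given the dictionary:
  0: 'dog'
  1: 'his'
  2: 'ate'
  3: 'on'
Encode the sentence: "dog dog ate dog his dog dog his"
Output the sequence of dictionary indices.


Look up each word in the dictionary:
  'dog' -> 0
  'dog' -> 0
  'ate' -> 2
  'dog' -> 0
  'his' -> 1
  'dog' -> 0
  'dog' -> 0
  'his' -> 1

Encoded: [0, 0, 2, 0, 1, 0, 0, 1]


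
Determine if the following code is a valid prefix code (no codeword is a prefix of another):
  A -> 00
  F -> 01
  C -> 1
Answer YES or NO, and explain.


Checking each pair (does one codeword prefix another?):
  A='00' vs F='01': no prefix
  A='00' vs C='1': no prefix
  F='01' vs A='00': no prefix
  F='01' vs C='1': no prefix
  C='1' vs A='00': no prefix
  C='1' vs F='01': no prefix
No violation found over all pairs.

YES -- this is a valid prefix code. No codeword is a prefix of any other codeword.


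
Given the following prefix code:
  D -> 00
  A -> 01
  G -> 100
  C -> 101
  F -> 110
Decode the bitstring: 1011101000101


Decoding step by step:
Bits 101 -> C
Bits 110 -> F
Bits 100 -> G
Bits 01 -> A
Bits 01 -> A


Decoded message: CFGAA


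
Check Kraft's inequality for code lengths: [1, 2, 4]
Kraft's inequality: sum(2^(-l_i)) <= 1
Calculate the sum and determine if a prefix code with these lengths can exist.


Sum = 2^(-1) + 2^(-2) + 2^(-4)
    = 0.5 + 0.25 + 0.0625
    = 13/16 = 0.8125
Since 0.8125 <= 1, Kraft's inequality IS satisfied.
A prefix code with these lengths CAN exist.

Kraft sum = 0.8125. Satisfied.


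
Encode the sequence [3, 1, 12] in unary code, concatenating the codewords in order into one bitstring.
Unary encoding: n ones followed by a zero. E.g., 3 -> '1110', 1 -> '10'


Encode each number as n ones followed by a terminating 0:
  3 -> 1110 (4 bits)
  1 -> 10 (2 bits)
  12 -> 1111111111110 (13 bits)
Total length = 4 + 2 + 13 = 19 bits.

Unary([3, 1, 12]) = 1110101111111111110 (19 bits)


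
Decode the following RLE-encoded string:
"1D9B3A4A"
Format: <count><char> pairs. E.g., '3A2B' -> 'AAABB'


Expanding each <count><char> pair:
  1D -> 'D'
  9B -> 'BBBBBBBBB'
  3A -> 'AAA'
  4A -> 'AAAA'

Decoded = DBBBBBBBBBAAAAAAA


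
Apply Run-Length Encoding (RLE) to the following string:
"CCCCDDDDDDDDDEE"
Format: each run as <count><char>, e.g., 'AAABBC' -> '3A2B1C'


Scanning runs left to right:
  i=0: run of 'C' x 4 -> '4C'
  i=4: run of 'D' x 9 -> '9D'
  i=13: run of 'E' x 2 -> '2E'

RLE = 4C9D2E


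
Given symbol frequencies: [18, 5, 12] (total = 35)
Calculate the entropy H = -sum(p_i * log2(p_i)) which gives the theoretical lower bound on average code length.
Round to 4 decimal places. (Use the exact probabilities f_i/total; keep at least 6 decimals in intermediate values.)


Per-symbol terms -p_i * log2(p_i) with p_i = f_i/35:
  p = 18/35 = 0.514286: log2(p) = -0.959358, -p*log2(p) = 0.493384
  p = 5/35 = 0.142857: log2(p) = -2.807355, -p*log2(p) = 0.401051
  p = 12/35 = 0.342857: log2(p) = -1.544321, -p*log2(p) = 0.529481
H = 0.493384 + 0.401051 + 0.529481 = 1.423916

H = 1.4239 bits/symbol


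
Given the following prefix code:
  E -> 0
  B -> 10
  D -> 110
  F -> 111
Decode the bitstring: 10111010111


Decoding step by step:
Bits 10 -> B
Bits 111 -> F
Bits 0 -> E
Bits 10 -> B
Bits 111 -> F


Decoded message: BFEBF


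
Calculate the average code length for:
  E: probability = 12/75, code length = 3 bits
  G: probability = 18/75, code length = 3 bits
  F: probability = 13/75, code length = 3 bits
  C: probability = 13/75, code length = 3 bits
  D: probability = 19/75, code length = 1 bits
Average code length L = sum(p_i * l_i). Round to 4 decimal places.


Weighted contributions p_i * l_i:
  E: (12/75) * 3 = 36/75
  G: (18/75) * 3 = 54/75
  F: (13/75) * 3 = 39/75
  C: (13/75) * 3 = 39/75
  D: (19/75) * 1 = 19/75
Sum = (36 + 54 + 39 + 39 + 19)/75 = 187/75

L = 187/75 = 2.4933 bits/symbol


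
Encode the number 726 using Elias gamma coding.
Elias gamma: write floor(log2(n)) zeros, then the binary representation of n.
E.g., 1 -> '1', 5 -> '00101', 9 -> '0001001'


num_bits = floor(log2(726)) + 1 = 10
leading_zeros = num_bits - 1 = 9
binary(726) = 1011010110

Elias gamma(726) = '000000000' + '1011010110' = 0000000001011010110 (19 bits)


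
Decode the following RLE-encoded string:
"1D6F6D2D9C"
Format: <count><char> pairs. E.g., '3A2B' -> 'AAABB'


Expanding each <count><char> pair:
  1D -> 'D'
  6F -> 'FFFFFF'
  6D -> 'DDDDDD'
  2D -> 'DD'
  9C -> 'CCCCCCCCC'

Decoded = DFFFFFFDDDDDDDDCCCCCCCCC


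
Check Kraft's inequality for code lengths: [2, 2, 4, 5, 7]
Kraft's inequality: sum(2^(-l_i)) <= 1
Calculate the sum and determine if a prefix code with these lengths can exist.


Sum = 2^(-2) + 2^(-2) + 2^(-4) + 2^(-5) + 2^(-7)
    = 0.25 + 0.25 + 0.0625 + 0.03125 + 0.0078125
    = 77/128 = 0.6015625
Since 0.6015625 <= 1, Kraft's inequality IS satisfied.
A prefix code with these lengths CAN exist.

Kraft sum = 0.6015625. Satisfied.


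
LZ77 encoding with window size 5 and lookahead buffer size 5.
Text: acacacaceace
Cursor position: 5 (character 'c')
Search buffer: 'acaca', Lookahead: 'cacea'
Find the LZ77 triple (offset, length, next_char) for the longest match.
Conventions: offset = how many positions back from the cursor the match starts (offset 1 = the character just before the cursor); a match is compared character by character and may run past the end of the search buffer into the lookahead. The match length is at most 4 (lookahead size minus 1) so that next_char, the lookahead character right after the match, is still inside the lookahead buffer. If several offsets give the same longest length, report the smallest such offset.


Try each offset into the search buffer:
  offset=1 (pos 4, char 'a'): match length 0
  offset=2 (pos 3, char 'c'): match length 3
  offset=3 (pos 2, char 'a'): match length 0
  offset=4 (pos 1, char 'c'): match length 3
  offset=5 (pos 0, char 'a'): match length 0
Longest match has length 3, found at offsets 2, 4; take the smallest, offset 2.
next_char = character at position 5 + 3 = 8 -> 'e'

Best match: offset=2, length=3 (matching 'cac' starting at position 3)
LZ77 triple: (2, 3, 'e')


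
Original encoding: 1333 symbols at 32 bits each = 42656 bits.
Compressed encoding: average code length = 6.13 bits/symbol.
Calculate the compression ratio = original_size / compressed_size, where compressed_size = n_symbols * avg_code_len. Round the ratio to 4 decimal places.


original_size = n_symbols * orig_bits = 1333 * 32 = 42656 bits
compressed_size = n_symbols * avg_code_len = 1333 * 6.13 = 8171.29 bits
ratio = original_size / compressed_size = 42656 / 8171.29 = 5.2202

Compression ratio = 5.2202


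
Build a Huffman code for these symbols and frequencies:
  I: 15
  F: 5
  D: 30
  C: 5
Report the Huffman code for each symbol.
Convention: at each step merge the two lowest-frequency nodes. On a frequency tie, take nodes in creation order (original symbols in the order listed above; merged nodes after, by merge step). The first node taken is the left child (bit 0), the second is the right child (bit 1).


Huffman tree construction:
Step 1: Merge F(5) + C(5) = 10
Step 2: Merge (F+C)(10) + I(15) = 25
Step 3: Merge ((F+C)+I)(25) + D(30) = 55
Read each symbol's code off the tree from the root (left child = 0, right child = 1).

Codes:
  I: 01 (length 2)
  F: 000 (length 3)
  D: 1 (length 1)
  C: 001 (length 3)
Average code length: 90/55 = 1.6364 bits/symbol


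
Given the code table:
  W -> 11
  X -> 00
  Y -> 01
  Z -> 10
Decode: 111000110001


Decoding:
11 -> W
10 -> Z
00 -> X
11 -> W
00 -> X
01 -> Y


Result: WZXWXY


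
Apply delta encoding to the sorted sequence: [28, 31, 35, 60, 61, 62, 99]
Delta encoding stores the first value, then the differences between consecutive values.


First value: 28
Deltas:
  31 - 28 = 3
  35 - 31 = 4
  60 - 35 = 25
  61 - 60 = 1
  62 - 61 = 1
  99 - 62 = 37


Delta encoded: [28, 3, 4, 25, 1, 1, 37]


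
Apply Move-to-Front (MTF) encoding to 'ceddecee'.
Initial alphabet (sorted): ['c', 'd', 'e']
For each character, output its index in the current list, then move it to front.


MTF encoding:
'c': index 0 in ['c', 'd', 'e'] -> ['c', 'd', 'e']
'e': index 2 in ['c', 'd', 'e'] -> ['e', 'c', 'd']
'd': index 2 in ['e', 'c', 'd'] -> ['d', 'e', 'c']
'd': index 0 in ['d', 'e', 'c'] -> ['d', 'e', 'c']
'e': index 1 in ['d', 'e', 'c'] -> ['e', 'd', 'c']
'c': index 2 in ['e', 'd', 'c'] -> ['c', 'e', 'd']
'e': index 1 in ['c', 'e', 'd'] -> ['e', 'c', 'd']
'e': index 0 in ['e', 'c', 'd'] -> ['e', 'c', 'd']


Output: [0, 2, 2, 0, 1, 2, 1, 0]


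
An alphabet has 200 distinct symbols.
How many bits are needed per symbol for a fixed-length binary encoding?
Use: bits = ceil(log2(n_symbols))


log2(200) = 7.6439
Bracket: 2^7 = 128 < 200 <= 2^8 = 256
So ceil(log2(200)) = 8

bits = ceil(log2(200)) = ceil(7.6439) = 8 bits


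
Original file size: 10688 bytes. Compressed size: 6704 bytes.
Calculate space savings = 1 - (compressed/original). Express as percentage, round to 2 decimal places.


ratio = compressed/original = 6704/10688 = 0.627246
savings = 1 - ratio = 1 - 0.627246 = 0.372754
as a percentage: 0.372754 * 100 = 37.28%

Space savings = 1 - 6704/10688 = 37.28%


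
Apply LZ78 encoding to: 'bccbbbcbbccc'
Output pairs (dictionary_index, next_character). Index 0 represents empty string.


LZ78 encoding steps:
Dictionary: {0: ''}
Step 1: w='' (idx 0), next='b' -> output (0, 'b'), add 'b' as idx 1
Step 2: w='' (idx 0), next='c' -> output (0, 'c'), add 'c' as idx 2
Step 3: w='c' (idx 2), next='b' -> output (2, 'b'), add 'cb' as idx 3
Step 4: w='b' (idx 1), next='b' -> output (1, 'b'), add 'bb' as idx 4
Step 5: w='cb' (idx 3), next='b' -> output (3, 'b'), add 'cbb' as idx 5
Step 6: w='c' (idx 2), next='c' -> output (2, 'c'), add 'cc' as idx 6
Step 7: w='c' (idx 2), end of input -> output (2, '')


Encoded: [(0, 'b'), (0, 'c'), (2, 'b'), (1, 'b'), (3, 'b'), (2, 'c'), (2, '')]


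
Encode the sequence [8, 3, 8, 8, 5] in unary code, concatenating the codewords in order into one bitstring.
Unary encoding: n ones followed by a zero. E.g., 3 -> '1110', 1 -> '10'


Encode each number as n ones followed by a terminating 0:
  8 -> 111111110 (9 bits)
  3 -> 1110 (4 bits)
  8 -> 111111110 (9 bits)
  8 -> 111111110 (9 bits)
  5 -> 111110 (6 bits)
Total length = 9 + 4 + 9 + 9 + 6 = 37 bits.

Unary([8, 3, 8, 8, 5]) = 1111111101110111111110111111110111110 (37 bits)


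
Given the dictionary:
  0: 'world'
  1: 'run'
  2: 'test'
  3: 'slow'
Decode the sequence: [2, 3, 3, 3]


Look up each index in the dictionary:
  2 -> 'test'
  3 -> 'slow'
  3 -> 'slow'
  3 -> 'slow'

Decoded: "test slow slow slow"


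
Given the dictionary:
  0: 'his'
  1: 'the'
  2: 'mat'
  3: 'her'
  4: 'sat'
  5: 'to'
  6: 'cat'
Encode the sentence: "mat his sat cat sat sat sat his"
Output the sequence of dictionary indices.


Look up each word in the dictionary:
  'mat' -> 2
  'his' -> 0
  'sat' -> 4
  'cat' -> 6
  'sat' -> 4
  'sat' -> 4
  'sat' -> 4
  'his' -> 0

Encoded: [2, 0, 4, 6, 4, 4, 4, 0]


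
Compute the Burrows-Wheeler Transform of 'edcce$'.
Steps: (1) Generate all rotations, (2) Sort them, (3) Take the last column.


Rotations (sorted):
  0: $edcce -> last char: e
  1: cce$ed -> last char: d
  2: ce$edc -> last char: c
  3: dcce$e -> last char: e
  4: e$edcc -> last char: c
  5: edcce$ -> last char: $


BWT = edcec$


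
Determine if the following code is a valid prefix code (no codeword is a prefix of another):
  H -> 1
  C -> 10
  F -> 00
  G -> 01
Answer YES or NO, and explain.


Checking each pair (does one codeword prefix another?):
  H='1' vs C='10': prefix -- VIOLATION

NO -- this is NOT a valid prefix code. H (1) is a prefix of C (10).


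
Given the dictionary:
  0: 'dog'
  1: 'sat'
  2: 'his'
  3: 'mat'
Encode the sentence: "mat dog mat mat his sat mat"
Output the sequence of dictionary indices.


Look up each word in the dictionary:
  'mat' -> 3
  'dog' -> 0
  'mat' -> 3
  'mat' -> 3
  'his' -> 2
  'sat' -> 1
  'mat' -> 3

Encoded: [3, 0, 3, 3, 2, 1, 3]


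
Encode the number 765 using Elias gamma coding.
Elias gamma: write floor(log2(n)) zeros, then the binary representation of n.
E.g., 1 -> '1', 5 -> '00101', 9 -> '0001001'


num_bits = floor(log2(765)) + 1 = 10
leading_zeros = num_bits - 1 = 9
binary(765) = 1011111101

Elias gamma(765) = '000000000' + '1011111101' = 0000000001011111101 (19 bits)


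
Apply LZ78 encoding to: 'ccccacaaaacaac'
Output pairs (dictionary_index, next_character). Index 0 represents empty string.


LZ78 encoding steps:
Dictionary: {0: ''}
Step 1: w='' (idx 0), next='c' -> output (0, 'c'), add 'c' as idx 1
Step 2: w='c' (idx 1), next='c' -> output (1, 'c'), add 'cc' as idx 2
Step 3: w='c' (idx 1), next='a' -> output (1, 'a'), add 'ca' as idx 3
Step 4: w='ca' (idx 3), next='a' -> output (3, 'a'), add 'caa' as idx 4
Step 5: w='' (idx 0), next='a' -> output (0, 'a'), add 'a' as idx 5
Step 6: w='a' (idx 5), next='c' -> output (5, 'c'), add 'ac' as idx 6
Step 7: w='a' (idx 5), next='a' -> output (5, 'a'), add 'aa' as idx 7
Step 8: w='c' (idx 1), end of input -> output (1, '')


Encoded: [(0, 'c'), (1, 'c'), (1, 'a'), (3, 'a'), (0, 'a'), (5, 'c'), (5, 'a'), (1, '')]


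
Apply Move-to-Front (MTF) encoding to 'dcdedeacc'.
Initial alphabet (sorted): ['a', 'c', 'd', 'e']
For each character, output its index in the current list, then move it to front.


MTF encoding:
'd': index 2 in ['a', 'c', 'd', 'e'] -> ['d', 'a', 'c', 'e']
'c': index 2 in ['d', 'a', 'c', 'e'] -> ['c', 'd', 'a', 'e']
'd': index 1 in ['c', 'd', 'a', 'e'] -> ['d', 'c', 'a', 'e']
'e': index 3 in ['d', 'c', 'a', 'e'] -> ['e', 'd', 'c', 'a']
'd': index 1 in ['e', 'd', 'c', 'a'] -> ['d', 'e', 'c', 'a']
'e': index 1 in ['d', 'e', 'c', 'a'] -> ['e', 'd', 'c', 'a']
'a': index 3 in ['e', 'd', 'c', 'a'] -> ['a', 'e', 'd', 'c']
'c': index 3 in ['a', 'e', 'd', 'c'] -> ['c', 'a', 'e', 'd']
'c': index 0 in ['c', 'a', 'e', 'd'] -> ['c', 'a', 'e', 'd']


Output: [2, 2, 1, 3, 1, 1, 3, 3, 0]


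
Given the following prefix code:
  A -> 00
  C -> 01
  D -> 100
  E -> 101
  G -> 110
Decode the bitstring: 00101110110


Decoding step by step:
Bits 00 -> A
Bits 101 -> E
Bits 110 -> G
Bits 110 -> G


Decoded message: AEGG


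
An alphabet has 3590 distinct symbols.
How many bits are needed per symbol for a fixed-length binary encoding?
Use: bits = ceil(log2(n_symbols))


log2(3590) = 11.8098
Bracket: 2^11 = 2048 < 3590 <= 2^12 = 4096
So ceil(log2(3590)) = 12

bits = ceil(log2(3590)) = ceil(11.8098) = 12 bits


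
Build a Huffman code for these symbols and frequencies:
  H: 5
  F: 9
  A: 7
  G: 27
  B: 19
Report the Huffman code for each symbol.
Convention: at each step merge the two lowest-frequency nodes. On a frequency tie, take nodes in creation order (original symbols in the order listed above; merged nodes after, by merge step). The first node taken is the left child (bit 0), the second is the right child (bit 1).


Huffman tree construction:
Step 1: Merge H(5) + A(7) = 12
Step 2: Merge F(9) + (H+A)(12) = 21
Step 3: Merge B(19) + (F+(H+A))(21) = 40
Step 4: Merge G(27) + (B+(F+(H+A)))(40) = 67
Read each symbol's code off the tree from the root (left child = 0, right child = 1).

Codes:
  H: 1110 (length 4)
  F: 110 (length 3)
  A: 1111 (length 4)
  G: 0 (length 1)
  B: 10 (length 2)
Average code length: 140/67 = 2.0896 bits/symbol


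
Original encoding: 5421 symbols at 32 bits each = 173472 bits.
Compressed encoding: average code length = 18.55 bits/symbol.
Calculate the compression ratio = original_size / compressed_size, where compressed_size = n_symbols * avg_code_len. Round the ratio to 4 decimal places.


original_size = n_symbols * orig_bits = 5421 * 32 = 173472 bits
compressed_size = n_symbols * avg_code_len = 5421 * 18.55 = 100559.55 bits
ratio = original_size / compressed_size = 173472 / 100559.55 = 1.7251

Compression ratio = 1.7251


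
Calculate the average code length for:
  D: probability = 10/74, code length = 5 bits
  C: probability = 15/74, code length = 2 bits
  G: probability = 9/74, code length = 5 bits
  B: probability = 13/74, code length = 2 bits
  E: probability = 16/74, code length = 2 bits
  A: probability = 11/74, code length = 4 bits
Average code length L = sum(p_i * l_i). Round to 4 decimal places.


Weighted contributions p_i * l_i:
  D: (10/74) * 5 = 50/74
  C: (15/74) * 2 = 30/74
  G: (9/74) * 5 = 45/74
  B: (13/74) * 2 = 26/74
  E: (16/74) * 2 = 32/74
  A: (11/74) * 4 = 44/74
Sum = (50 + 30 + 45 + 26 + 32 + 44)/74 = 227/74

L = 227/74 = 3.0676 bits/symbol


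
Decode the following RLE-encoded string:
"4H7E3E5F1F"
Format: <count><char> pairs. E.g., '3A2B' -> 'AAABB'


Expanding each <count><char> pair:
  4H -> 'HHHH'
  7E -> 'EEEEEEE'
  3E -> 'EEE'
  5F -> 'FFFFF'
  1F -> 'F'

Decoded = HHHHEEEEEEEEEEFFFFFF


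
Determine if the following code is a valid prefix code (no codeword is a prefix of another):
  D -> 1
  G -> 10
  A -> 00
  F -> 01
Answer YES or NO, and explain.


Checking each pair (does one codeword prefix another?):
  D='1' vs G='10': prefix -- VIOLATION

NO -- this is NOT a valid prefix code. D (1) is a prefix of G (10).


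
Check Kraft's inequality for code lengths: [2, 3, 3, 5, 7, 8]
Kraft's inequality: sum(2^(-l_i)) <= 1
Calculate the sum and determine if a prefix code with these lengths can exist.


Sum = 2^(-2) + 2^(-3) + 2^(-3) + 2^(-5) + 2^(-7) + 2^(-8)
    = 0.25 + 0.125 + 0.125 + 0.03125 + 0.0078125 + 0.00390625
    = 139/256 = 0.54296875
Since 0.54296875 <= 1, Kraft's inequality IS satisfied.
A prefix code with these lengths CAN exist.

Kraft sum = 0.54296875. Satisfied.


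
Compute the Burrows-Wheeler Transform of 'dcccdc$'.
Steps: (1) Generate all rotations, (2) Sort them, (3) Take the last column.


Rotations (sorted):
  0: $dcccdc -> last char: c
  1: c$dcccd -> last char: d
  2: cccdc$d -> last char: d
  3: ccdc$dc -> last char: c
  4: cdc$dcc -> last char: c
  5: dc$dccc -> last char: c
  6: dcccdc$ -> last char: $


BWT = cddccc$


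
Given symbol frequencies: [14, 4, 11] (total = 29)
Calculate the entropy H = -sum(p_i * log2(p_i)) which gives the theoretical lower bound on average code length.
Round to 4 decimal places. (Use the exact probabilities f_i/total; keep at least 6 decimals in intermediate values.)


Per-symbol terms -p_i * log2(p_i) with p_i = f_i/29:
  p = 14/29 = 0.482759: log2(p) = -1.050626, -p*log2(p) = 0.507199
  p = 4/29 = 0.137931: log2(p) = -2.857981, -p*log2(p) = 0.394204
  p = 11/29 = 0.379310: log2(p) = -1.398549, -p*log2(p) = 0.530484
H = 0.507199 + 0.394204 + 0.530484 = 1.431887

H = 1.4319 bits/symbol


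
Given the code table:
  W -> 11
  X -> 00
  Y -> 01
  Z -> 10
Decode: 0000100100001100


Decoding:
00 -> X
00 -> X
10 -> Z
01 -> Y
00 -> X
00 -> X
11 -> W
00 -> X


Result: XXZYXXWX


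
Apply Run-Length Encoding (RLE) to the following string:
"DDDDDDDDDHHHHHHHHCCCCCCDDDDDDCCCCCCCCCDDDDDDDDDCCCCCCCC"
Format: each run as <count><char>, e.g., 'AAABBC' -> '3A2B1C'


Scanning runs left to right:
  i=0: run of 'D' x 9 -> '9D'
  i=9: run of 'H' x 8 -> '8H'
  i=17: run of 'C' x 6 -> '6C'
  i=23: run of 'D' x 6 -> '6D'
  i=29: run of 'C' x 9 -> '9C'
  i=38: run of 'D' x 9 -> '9D'
  i=47: run of 'C' x 8 -> '8C'

RLE = 9D8H6C6D9C9D8C


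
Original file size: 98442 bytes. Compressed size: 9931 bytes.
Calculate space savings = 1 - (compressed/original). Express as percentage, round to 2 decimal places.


ratio = compressed/original = 9931/98442 = 0.100882
savings = 1 - ratio = 1 - 0.100882 = 0.899118
as a percentage: 0.899118 * 100 = 89.91%

Space savings = 1 - 9931/98442 = 89.91%


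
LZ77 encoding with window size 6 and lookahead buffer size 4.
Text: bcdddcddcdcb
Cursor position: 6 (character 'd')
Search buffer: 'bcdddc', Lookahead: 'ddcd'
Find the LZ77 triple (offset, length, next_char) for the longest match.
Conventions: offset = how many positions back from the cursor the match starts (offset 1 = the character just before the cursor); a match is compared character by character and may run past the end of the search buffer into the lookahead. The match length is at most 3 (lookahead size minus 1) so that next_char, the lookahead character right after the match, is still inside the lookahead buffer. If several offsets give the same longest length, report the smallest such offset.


Try each offset into the search buffer:
  offset=1 (pos 5, char 'c'): match length 0
  offset=2 (pos 4, char 'd'): match length 1
  offset=3 (pos 3, char 'd'): match length 3
  offset=4 (pos 2, char 'd'): match length 2
  offset=5 (pos 1, char 'c'): match length 0
  offset=6 (pos 0, char 'b'): match length 0
Longest match has length 3 at offset 3.
next_char = character at position 6 + 3 = 9 -> 'd'

Best match: offset=3, length=3 (matching 'ddc' starting at position 3)
LZ77 triple: (3, 3, 'd')


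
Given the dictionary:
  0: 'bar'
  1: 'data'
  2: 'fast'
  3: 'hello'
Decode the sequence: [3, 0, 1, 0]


Look up each index in the dictionary:
  3 -> 'hello'
  0 -> 'bar'
  1 -> 'data'
  0 -> 'bar'

Decoded: "hello bar data bar"


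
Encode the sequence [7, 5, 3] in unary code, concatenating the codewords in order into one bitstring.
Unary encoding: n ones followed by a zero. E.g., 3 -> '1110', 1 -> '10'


Encode each number as n ones followed by a terminating 0:
  7 -> 11111110 (8 bits)
  5 -> 111110 (6 bits)
  3 -> 1110 (4 bits)
Total length = 8 + 6 + 4 = 18 bits.

Unary([7, 5, 3]) = 111111101111101110 (18 bits)


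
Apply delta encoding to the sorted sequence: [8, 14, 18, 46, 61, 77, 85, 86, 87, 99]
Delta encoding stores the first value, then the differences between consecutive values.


First value: 8
Deltas:
  14 - 8 = 6
  18 - 14 = 4
  46 - 18 = 28
  61 - 46 = 15
  77 - 61 = 16
  85 - 77 = 8
  86 - 85 = 1
  87 - 86 = 1
  99 - 87 = 12


Delta encoded: [8, 6, 4, 28, 15, 16, 8, 1, 1, 12]


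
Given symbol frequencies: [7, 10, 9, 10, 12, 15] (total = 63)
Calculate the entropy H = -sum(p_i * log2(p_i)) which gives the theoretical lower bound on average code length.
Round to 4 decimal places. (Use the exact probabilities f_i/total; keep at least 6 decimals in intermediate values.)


Per-symbol terms -p_i * log2(p_i) with p_i = f_i/63:
  p = 7/63 = 0.111111: log2(p) = -3.169925, -p*log2(p) = 0.352214
  p = 10/63 = 0.158730: log2(p) = -2.655352, -p*log2(p) = 0.421484
  p = 9/63 = 0.142857: log2(p) = -2.807355, -p*log2(p) = 0.401051
  p = 10/63 = 0.158730: log2(p) = -2.655352, -p*log2(p) = 0.421484
  p = 12/63 = 0.190476: log2(p) = -2.392317, -p*log2(p) = 0.455680
  p = 15/63 = 0.238095: log2(p) = -2.070389, -p*log2(p) = 0.492950
H = 0.352214 + 0.421484 + 0.401051 + 0.421484 + 0.455680 + 0.492950 = 2.544863

H = 2.5449 bits/symbol


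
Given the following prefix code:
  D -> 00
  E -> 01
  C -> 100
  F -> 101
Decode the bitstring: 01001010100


Decoding step by step:
Bits 01 -> E
Bits 00 -> D
Bits 101 -> F
Bits 01 -> E
Bits 00 -> D


Decoded message: EDFED


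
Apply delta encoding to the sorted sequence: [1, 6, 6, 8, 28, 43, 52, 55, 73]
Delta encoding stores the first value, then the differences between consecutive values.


First value: 1
Deltas:
  6 - 1 = 5
  6 - 6 = 0
  8 - 6 = 2
  28 - 8 = 20
  43 - 28 = 15
  52 - 43 = 9
  55 - 52 = 3
  73 - 55 = 18


Delta encoded: [1, 5, 0, 2, 20, 15, 9, 3, 18]


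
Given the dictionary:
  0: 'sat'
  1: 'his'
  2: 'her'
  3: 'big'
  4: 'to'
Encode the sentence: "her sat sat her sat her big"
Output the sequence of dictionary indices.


Look up each word in the dictionary:
  'her' -> 2
  'sat' -> 0
  'sat' -> 0
  'her' -> 2
  'sat' -> 0
  'her' -> 2
  'big' -> 3

Encoded: [2, 0, 0, 2, 0, 2, 3]


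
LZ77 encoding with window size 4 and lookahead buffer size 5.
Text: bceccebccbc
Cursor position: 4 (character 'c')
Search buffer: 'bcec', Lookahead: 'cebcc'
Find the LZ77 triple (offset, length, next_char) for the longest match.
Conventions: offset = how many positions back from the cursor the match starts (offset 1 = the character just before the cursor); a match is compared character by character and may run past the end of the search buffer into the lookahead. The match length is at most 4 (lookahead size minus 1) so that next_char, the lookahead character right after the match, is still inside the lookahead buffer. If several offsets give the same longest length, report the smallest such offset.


Try each offset into the search buffer:
  offset=1 (pos 3, char 'c'): match length 1
  offset=2 (pos 2, char 'e'): match length 0
  offset=3 (pos 1, char 'c'): match length 2
  offset=4 (pos 0, char 'b'): match length 0
Longest match has length 2 at offset 3.
next_char = character at position 4 + 2 = 6 -> 'b'

Best match: offset=3, length=2 (matching 'ce' starting at position 1)
LZ77 triple: (3, 2, 'b')


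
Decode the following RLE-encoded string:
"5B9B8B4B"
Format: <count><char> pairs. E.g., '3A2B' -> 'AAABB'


Expanding each <count><char> pair:
  5B -> 'BBBBB'
  9B -> 'BBBBBBBBB'
  8B -> 'BBBBBBBB'
  4B -> 'BBBB'

Decoded = BBBBBBBBBBBBBBBBBBBBBBBBBB


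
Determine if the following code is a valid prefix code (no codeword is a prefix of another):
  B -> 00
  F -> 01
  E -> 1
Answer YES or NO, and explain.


Checking each pair (does one codeword prefix another?):
  B='00' vs F='01': no prefix
  B='00' vs E='1': no prefix
  F='01' vs B='00': no prefix
  F='01' vs E='1': no prefix
  E='1' vs B='00': no prefix
  E='1' vs F='01': no prefix
No violation found over all pairs.

YES -- this is a valid prefix code. No codeword is a prefix of any other codeword.


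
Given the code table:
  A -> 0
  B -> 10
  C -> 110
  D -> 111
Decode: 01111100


Decoding:
0 -> A
111 -> D
110 -> C
0 -> A


Result: ADCA


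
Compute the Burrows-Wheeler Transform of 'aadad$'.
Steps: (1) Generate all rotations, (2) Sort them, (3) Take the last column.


Rotations (sorted):
  0: $aadad -> last char: d
  1: aadad$ -> last char: $
  2: ad$aad -> last char: d
  3: adad$a -> last char: a
  4: d$aada -> last char: a
  5: dad$aa -> last char: a


BWT = d$daaa


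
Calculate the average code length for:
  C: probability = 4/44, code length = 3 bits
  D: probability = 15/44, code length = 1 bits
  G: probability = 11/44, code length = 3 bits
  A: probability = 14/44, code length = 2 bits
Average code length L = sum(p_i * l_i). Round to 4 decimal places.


Weighted contributions p_i * l_i:
  C: (4/44) * 3 = 12/44
  D: (15/44) * 1 = 15/44
  G: (11/44) * 3 = 33/44
  A: (14/44) * 2 = 28/44
Sum = (12 + 15 + 33 + 28)/44 = 88/44

L = 88/44 = 2.0000 bits/symbol


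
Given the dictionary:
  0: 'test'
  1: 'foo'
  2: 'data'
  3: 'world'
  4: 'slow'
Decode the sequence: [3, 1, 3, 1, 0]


Look up each index in the dictionary:
  3 -> 'world'
  1 -> 'foo'
  3 -> 'world'
  1 -> 'foo'
  0 -> 'test'

Decoded: "world foo world foo test"


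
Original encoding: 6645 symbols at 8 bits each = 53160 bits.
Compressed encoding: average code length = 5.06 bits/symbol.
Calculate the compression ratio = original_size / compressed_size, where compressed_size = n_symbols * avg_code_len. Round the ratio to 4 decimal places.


original_size = n_symbols * orig_bits = 6645 * 8 = 53160 bits
compressed_size = n_symbols * avg_code_len = 6645 * 5.06 = 33623.7 bits
ratio = original_size / compressed_size = 53160 / 33623.7 = 1.581

Compression ratio = 1.581


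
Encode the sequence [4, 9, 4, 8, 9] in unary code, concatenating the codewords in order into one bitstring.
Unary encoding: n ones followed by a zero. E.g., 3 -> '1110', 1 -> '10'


Encode each number as n ones followed by a terminating 0:
  4 -> 11110 (5 bits)
  9 -> 1111111110 (10 bits)
  4 -> 11110 (5 bits)
  8 -> 111111110 (9 bits)
  9 -> 1111111110 (10 bits)
Total length = 5 + 10 + 5 + 9 + 10 = 39 bits.

Unary([4, 9, 4, 8, 9]) = 111101111111110111101111111101111111110 (39 bits)


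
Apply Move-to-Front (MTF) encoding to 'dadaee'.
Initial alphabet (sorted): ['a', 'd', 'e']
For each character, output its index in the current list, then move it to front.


MTF encoding:
'd': index 1 in ['a', 'd', 'e'] -> ['d', 'a', 'e']
'a': index 1 in ['d', 'a', 'e'] -> ['a', 'd', 'e']
'd': index 1 in ['a', 'd', 'e'] -> ['d', 'a', 'e']
'a': index 1 in ['d', 'a', 'e'] -> ['a', 'd', 'e']
'e': index 2 in ['a', 'd', 'e'] -> ['e', 'a', 'd']
'e': index 0 in ['e', 'a', 'd'] -> ['e', 'a', 'd']


Output: [1, 1, 1, 1, 2, 0]


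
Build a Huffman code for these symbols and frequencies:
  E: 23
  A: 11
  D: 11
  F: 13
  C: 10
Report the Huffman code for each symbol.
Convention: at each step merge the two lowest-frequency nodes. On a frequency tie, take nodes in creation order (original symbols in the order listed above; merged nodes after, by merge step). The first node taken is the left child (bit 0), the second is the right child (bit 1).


Huffman tree construction:
Step 1: Merge C(10) + A(11) = 21
Step 2: Merge D(11) + F(13) = 24
Step 3: Merge (C+A)(21) + E(23) = 44
Step 4: Merge (D+F)(24) + ((C+A)+E)(44) = 68
Read each symbol's code off the tree from the root (left child = 0, right child = 1).

Codes:
  E: 11 (length 2)
  A: 101 (length 3)
  D: 00 (length 2)
  F: 01 (length 2)
  C: 100 (length 3)
Average code length: 157/68 = 2.3088 bits/symbol


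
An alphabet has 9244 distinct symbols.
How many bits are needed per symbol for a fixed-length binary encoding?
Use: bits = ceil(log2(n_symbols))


log2(9244) = 13.1743
Bracket: 2^13 = 8192 < 9244 <= 2^14 = 16384
So ceil(log2(9244)) = 14

bits = ceil(log2(9244)) = ceil(13.1743) = 14 bits


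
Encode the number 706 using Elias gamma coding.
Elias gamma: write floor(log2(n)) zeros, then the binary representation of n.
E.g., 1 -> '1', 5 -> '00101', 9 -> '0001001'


num_bits = floor(log2(706)) + 1 = 10
leading_zeros = num_bits - 1 = 9
binary(706) = 1011000010

Elias gamma(706) = '000000000' + '1011000010' = 0000000001011000010 (19 bits)


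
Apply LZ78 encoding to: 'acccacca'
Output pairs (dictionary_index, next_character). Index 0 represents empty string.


LZ78 encoding steps:
Dictionary: {0: ''}
Step 1: w='' (idx 0), next='a' -> output (0, 'a'), add 'a' as idx 1
Step 2: w='' (idx 0), next='c' -> output (0, 'c'), add 'c' as idx 2
Step 3: w='c' (idx 2), next='c' -> output (2, 'c'), add 'cc' as idx 3
Step 4: w='a' (idx 1), next='c' -> output (1, 'c'), add 'ac' as idx 4
Step 5: w='c' (idx 2), next='a' -> output (2, 'a'), add 'ca' as idx 5


Encoded: [(0, 'a'), (0, 'c'), (2, 'c'), (1, 'c'), (2, 'a')]


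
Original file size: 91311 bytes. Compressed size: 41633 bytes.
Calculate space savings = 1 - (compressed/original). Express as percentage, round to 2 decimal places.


ratio = compressed/original = 41633/91311 = 0.455947
savings = 1 - ratio = 1 - 0.455947 = 0.544053
as a percentage: 0.544053 * 100 = 54.41%

Space savings = 1 - 41633/91311 = 54.41%


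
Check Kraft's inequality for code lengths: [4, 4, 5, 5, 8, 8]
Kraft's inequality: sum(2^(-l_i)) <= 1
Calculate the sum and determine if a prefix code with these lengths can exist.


Sum = 2^(-4) + 2^(-4) + 2^(-5) + 2^(-5) + 2^(-8) + 2^(-8)
    = 0.0625 + 0.0625 + 0.03125 + 0.03125 + 0.00390625 + 0.00390625
    = 50/256 = 0.1953125
Since 0.1953125 <= 1, Kraft's inequality IS satisfied.
A prefix code with these lengths CAN exist.

Kraft sum = 0.1953125. Satisfied.


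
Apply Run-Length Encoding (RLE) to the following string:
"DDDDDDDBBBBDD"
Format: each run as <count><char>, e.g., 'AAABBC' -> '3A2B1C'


Scanning runs left to right:
  i=0: run of 'D' x 7 -> '7D'
  i=7: run of 'B' x 4 -> '4B'
  i=11: run of 'D' x 2 -> '2D'

RLE = 7D4B2D


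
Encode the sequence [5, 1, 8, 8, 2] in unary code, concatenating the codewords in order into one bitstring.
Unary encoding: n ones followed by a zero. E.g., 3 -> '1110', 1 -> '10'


Encode each number as n ones followed by a terminating 0:
  5 -> 111110 (6 bits)
  1 -> 10 (2 bits)
  8 -> 111111110 (9 bits)
  8 -> 111111110 (9 bits)
  2 -> 110 (3 bits)
Total length = 6 + 2 + 9 + 9 + 3 = 29 bits.

Unary([5, 1, 8, 8, 2]) = 11111010111111110111111110110 (29 bits)


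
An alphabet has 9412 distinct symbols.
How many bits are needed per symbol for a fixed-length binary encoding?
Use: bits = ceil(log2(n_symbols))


log2(9412) = 13.2003
Bracket: 2^13 = 8192 < 9412 <= 2^14 = 16384
So ceil(log2(9412)) = 14

bits = ceil(log2(9412)) = ceil(13.2003) = 14 bits


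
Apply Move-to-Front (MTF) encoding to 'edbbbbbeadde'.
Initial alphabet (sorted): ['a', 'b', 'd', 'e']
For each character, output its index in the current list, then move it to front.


MTF encoding:
'e': index 3 in ['a', 'b', 'd', 'e'] -> ['e', 'a', 'b', 'd']
'd': index 3 in ['e', 'a', 'b', 'd'] -> ['d', 'e', 'a', 'b']
'b': index 3 in ['d', 'e', 'a', 'b'] -> ['b', 'd', 'e', 'a']
'b': index 0 in ['b', 'd', 'e', 'a'] -> ['b', 'd', 'e', 'a']
'b': index 0 in ['b', 'd', 'e', 'a'] -> ['b', 'd', 'e', 'a']
'b': index 0 in ['b', 'd', 'e', 'a'] -> ['b', 'd', 'e', 'a']
'b': index 0 in ['b', 'd', 'e', 'a'] -> ['b', 'd', 'e', 'a']
'e': index 2 in ['b', 'd', 'e', 'a'] -> ['e', 'b', 'd', 'a']
'a': index 3 in ['e', 'b', 'd', 'a'] -> ['a', 'e', 'b', 'd']
'd': index 3 in ['a', 'e', 'b', 'd'] -> ['d', 'a', 'e', 'b']
'd': index 0 in ['d', 'a', 'e', 'b'] -> ['d', 'a', 'e', 'b']
'e': index 2 in ['d', 'a', 'e', 'b'] -> ['e', 'd', 'a', 'b']


Output: [3, 3, 3, 0, 0, 0, 0, 2, 3, 3, 0, 2]


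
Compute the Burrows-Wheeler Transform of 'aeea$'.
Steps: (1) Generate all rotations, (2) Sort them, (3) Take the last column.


Rotations (sorted):
  0: $aeea -> last char: a
  1: a$aee -> last char: e
  2: aeea$ -> last char: $
  3: ea$ae -> last char: e
  4: eea$a -> last char: a


BWT = ae$ea


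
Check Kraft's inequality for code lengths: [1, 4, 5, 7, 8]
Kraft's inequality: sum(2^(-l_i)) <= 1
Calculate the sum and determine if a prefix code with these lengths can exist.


Sum = 2^(-1) + 2^(-4) + 2^(-5) + 2^(-7) + 2^(-8)
    = 0.5 + 0.0625 + 0.03125 + 0.0078125 + 0.00390625
    = 155/256 = 0.60546875
Since 0.60546875 <= 1, Kraft's inequality IS satisfied.
A prefix code with these lengths CAN exist.

Kraft sum = 0.60546875. Satisfied.


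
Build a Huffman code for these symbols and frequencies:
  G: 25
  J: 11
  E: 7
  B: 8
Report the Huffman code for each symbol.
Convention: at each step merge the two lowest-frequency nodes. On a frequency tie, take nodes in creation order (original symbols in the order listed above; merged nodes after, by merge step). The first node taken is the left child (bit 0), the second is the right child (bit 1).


Huffman tree construction:
Step 1: Merge E(7) + B(8) = 15
Step 2: Merge J(11) + (E+B)(15) = 26
Step 3: Merge G(25) + (J+(E+B))(26) = 51
Read each symbol's code off the tree from the root (left child = 0, right child = 1).

Codes:
  G: 0 (length 1)
  J: 10 (length 2)
  E: 110 (length 3)
  B: 111 (length 3)
Average code length: 92/51 = 1.8039 bits/symbol


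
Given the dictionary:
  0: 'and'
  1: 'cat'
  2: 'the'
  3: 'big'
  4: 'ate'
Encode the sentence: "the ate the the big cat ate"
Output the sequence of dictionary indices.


Look up each word in the dictionary:
  'the' -> 2
  'ate' -> 4
  'the' -> 2
  'the' -> 2
  'big' -> 3
  'cat' -> 1
  'ate' -> 4

Encoded: [2, 4, 2, 2, 3, 1, 4]


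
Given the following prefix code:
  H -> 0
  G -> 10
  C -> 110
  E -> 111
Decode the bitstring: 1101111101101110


Decoding step by step:
Bits 110 -> C
Bits 111 -> E
Bits 110 -> C
Bits 110 -> C
Bits 111 -> E
Bits 0 -> H


Decoded message: CECCEH


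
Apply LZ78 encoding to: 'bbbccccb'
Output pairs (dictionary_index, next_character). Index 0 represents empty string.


LZ78 encoding steps:
Dictionary: {0: ''}
Step 1: w='' (idx 0), next='b' -> output (0, 'b'), add 'b' as idx 1
Step 2: w='b' (idx 1), next='b' -> output (1, 'b'), add 'bb' as idx 2
Step 3: w='' (idx 0), next='c' -> output (0, 'c'), add 'c' as idx 3
Step 4: w='c' (idx 3), next='c' -> output (3, 'c'), add 'cc' as idx 4
Step 5: w='c' (idx 3), next='b' -> output (3, 'b'), add 'cb' as idx 5


Encoded: [(0, 'b'), (1, 'b'), (0, 'c'), (3, 'c'), (3, 'b')]


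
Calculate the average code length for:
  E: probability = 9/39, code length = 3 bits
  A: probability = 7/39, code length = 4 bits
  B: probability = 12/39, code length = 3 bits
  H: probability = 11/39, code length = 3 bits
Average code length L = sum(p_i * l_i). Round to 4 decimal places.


Weighted contributions p_i * l_i:
  E: (9/39) * 3 = 27/39
  A: (7/39) * 4 = 28/39
  B: (12/39) * 3 = 36/39
  H: (11/39) * 3 = 33/39
Sum = (27 + 28 + 36 + 33)/39 = 124/39

L = 124/39 = 3.1795 bits/symbol


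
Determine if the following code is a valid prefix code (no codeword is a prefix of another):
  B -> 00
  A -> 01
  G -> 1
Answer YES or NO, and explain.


Checking each pair (does one codeword prefix another?):
  B='00' vs A='01': no prefix
  B='00' vs G='1': no prefix
  A='01' vs B='00': no prefix
  A='01' vs G='1': no prefix
  G='1' vs B='00': no prefix
  G='1' vs A='01': no prefix
No violation found over all pairs.

YES -- this is a valid prefix code. No codeword is a prefix of any other codeword.


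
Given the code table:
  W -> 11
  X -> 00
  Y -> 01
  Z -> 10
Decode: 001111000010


Decoding:
00 -> X
11 -> W
11 -> W
00 -> X
00 -> X
10 -> Z


Result: XWWXXZ
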